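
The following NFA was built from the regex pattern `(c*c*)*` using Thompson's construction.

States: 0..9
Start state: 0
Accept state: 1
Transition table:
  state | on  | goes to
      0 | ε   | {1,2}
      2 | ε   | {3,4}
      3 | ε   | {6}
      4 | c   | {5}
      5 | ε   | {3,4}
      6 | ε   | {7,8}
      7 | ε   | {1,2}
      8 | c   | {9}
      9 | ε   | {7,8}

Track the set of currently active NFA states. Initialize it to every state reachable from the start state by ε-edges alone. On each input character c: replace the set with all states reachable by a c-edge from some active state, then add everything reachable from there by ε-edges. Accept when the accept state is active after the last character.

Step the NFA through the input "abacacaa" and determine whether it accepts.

Answer: REJECT

Trace:
S₀ = ε-closure({0}) = {0,1,2,3,4,6,7,8}
'a' @ 1: {}  — state set empty
rest 'bacacaa' ignored (set empty)
after full input: {}  (accept=1 not in)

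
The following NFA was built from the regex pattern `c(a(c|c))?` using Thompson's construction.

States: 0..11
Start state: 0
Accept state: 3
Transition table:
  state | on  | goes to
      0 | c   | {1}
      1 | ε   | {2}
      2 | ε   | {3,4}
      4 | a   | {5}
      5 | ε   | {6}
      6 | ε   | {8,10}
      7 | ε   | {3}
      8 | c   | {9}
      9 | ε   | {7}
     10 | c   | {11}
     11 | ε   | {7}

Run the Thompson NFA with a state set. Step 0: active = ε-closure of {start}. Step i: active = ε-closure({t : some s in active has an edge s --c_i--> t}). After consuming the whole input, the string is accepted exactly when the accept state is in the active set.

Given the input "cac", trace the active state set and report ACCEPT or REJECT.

start: ε-closure({0}) = {0}
'c' @ 1: {1,2,3,4}  (accept∈set)
'a' @ 2: {5,6,8,10}
'c' @ 3: {3,7,9,11}  (accept∈set)
end set {3,7,9,11} — state 3 in

Answer: ACCEPT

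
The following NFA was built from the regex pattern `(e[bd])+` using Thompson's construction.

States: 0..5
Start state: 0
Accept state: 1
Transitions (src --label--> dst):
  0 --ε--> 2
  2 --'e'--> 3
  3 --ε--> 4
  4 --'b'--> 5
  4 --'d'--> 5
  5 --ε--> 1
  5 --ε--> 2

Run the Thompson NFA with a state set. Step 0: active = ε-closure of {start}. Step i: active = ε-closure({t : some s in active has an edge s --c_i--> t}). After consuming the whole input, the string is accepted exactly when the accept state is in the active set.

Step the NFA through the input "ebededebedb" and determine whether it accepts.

Answer: REJECT

Trace:
initial (ε-close {0}): {0,2}
'e' @ 1: {3,4}
'b' @ 2: {1,2,5}  [accepting]
'e' @ 3: {3,4}
'd' @ 4: {1,2,5}  [accepting]
'e' @ 5: {3,4}
'd' @ 6: {1,2,5}  [accepting]
'e' @ 7: {3,4}
'b' @ 8: {1,2,5}  [accepting]
'e' @ 9: {3,4}
'd' @ 10: {1,2,5}  [accepting]
'b' @ 11: {}  — state set empty
end set {} — state 1 not in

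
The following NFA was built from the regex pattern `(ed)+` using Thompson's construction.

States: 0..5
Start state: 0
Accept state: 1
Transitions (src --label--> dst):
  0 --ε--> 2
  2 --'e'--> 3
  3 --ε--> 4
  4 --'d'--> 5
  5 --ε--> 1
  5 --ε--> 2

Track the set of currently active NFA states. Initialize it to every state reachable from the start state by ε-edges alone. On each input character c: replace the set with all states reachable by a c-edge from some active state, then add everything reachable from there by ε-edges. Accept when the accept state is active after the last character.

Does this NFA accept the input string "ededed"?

start: ε-closure({0}) = {0,2}
'e' @ 1: {3,4}
'd' @ 2: {1,2,5}  ✓accept
'e' @ 3: {3,4}
'd' @ 4: {1,2,5}  ✓accept
'e' @ 5: {3,4}
'd' @ 6: {1,2,5}  ✓accept
end set {1,2,5} — state 1 in

Answer: ACCEPT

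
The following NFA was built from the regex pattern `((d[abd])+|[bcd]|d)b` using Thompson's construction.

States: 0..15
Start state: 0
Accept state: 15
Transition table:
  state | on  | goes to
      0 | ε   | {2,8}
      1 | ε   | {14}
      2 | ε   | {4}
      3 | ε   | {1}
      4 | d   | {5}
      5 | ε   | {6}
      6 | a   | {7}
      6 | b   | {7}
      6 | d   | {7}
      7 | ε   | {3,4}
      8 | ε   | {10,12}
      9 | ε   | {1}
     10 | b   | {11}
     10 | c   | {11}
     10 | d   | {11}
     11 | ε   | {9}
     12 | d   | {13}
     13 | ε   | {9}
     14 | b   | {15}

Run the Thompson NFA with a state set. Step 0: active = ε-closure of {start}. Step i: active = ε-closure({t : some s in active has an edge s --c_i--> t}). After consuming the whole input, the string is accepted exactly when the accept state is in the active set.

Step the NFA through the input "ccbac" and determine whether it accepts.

initial (ε-close {0}): {0,2,4,8,10,12}
'c' @ 1: {1,9,11,14}
'c' @ 2: {}  — dead — no transitions
rest 'bac' ignored (set empty)
final: {}; accept 15 not in set

Answer: REJECT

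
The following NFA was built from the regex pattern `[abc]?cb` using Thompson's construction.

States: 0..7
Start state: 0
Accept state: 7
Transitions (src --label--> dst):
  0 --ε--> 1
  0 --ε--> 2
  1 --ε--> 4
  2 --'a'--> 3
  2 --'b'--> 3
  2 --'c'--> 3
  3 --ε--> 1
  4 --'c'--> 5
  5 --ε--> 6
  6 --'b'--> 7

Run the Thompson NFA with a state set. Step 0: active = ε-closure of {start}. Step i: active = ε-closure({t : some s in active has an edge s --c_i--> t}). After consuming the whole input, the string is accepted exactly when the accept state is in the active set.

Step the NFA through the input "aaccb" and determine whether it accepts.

S₀ = ε-closure({0}) = {0,1,2,4}
'a' @ 1: {1,3,4}
'a' @ 2: {}  — dead — no transitions
rest 'ccb' ignored (set empty)
after full input: {}  (accept=7 not in)

Answer: REJECT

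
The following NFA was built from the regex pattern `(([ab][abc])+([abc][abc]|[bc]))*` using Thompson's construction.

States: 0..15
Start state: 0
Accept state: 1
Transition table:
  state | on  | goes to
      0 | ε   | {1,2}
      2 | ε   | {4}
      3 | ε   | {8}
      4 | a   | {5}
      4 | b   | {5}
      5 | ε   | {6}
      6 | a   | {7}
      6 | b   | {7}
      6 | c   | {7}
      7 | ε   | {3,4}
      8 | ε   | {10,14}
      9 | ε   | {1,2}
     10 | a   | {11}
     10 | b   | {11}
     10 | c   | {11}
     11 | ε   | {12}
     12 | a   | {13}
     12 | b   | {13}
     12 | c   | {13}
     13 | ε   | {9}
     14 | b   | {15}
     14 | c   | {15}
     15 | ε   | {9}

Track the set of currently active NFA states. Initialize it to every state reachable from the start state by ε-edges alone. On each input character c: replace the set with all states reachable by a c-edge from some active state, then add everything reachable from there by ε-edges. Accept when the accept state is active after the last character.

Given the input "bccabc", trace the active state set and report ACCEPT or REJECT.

S₀ = ε-closure({0}) = {0,1,2,4}
'b' @ 1: {5,6}
'c' @ 2: {3,4,7,8,10,14}
'c' @ 3: {1,2,4,9,11,12,15}  [accepting]
'a' @ 4: {1,2,4,5,6,9,13}  [accepting]
'b' @ 5: {3,4,5,6,7,8,10,14}
'c' @ 6: {1,2,3,4,7,8,9,10,11,12,14,15}  [accepting]
end set {1,2,3,4,7,8,9,10,11,12,14,15} — state 1 in

Answer: ACCEPT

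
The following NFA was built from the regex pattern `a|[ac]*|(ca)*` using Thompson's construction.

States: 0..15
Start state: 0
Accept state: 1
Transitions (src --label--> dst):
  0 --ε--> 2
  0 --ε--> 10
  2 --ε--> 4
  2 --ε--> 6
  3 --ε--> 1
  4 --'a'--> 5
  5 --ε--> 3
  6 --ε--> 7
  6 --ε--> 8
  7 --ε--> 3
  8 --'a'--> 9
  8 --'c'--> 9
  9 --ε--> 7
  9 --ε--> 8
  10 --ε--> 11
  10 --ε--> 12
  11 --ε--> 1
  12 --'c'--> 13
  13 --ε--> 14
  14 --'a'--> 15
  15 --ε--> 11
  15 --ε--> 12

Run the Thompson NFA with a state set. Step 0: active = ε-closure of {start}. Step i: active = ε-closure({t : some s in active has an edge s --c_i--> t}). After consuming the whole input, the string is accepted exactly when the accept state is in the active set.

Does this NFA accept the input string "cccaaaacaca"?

S₀ = ε-closure({0}) = {0,1,2,3,4,6,7,8,10,11,12}
'c' @ 1: {1,3,7,8,9,13,14}  ✓accept
'c' @ 2: {1,3,7,8,9}  ✓accept
'c' @ 3: {1,3,7,8,9}  ✓accept
'a' @ 4: {1,3,7,8,9}  ✓accept
'a' @ 5: {1,3,7,8,9}  ✓accept
'a' @ 6: {1,3,7,8,9}  ✓accept
'a' @ 7: {1,3,7,8,9}  ✓accept
'c' @ 8: {1,3,7,8,9}  ✓accept
'a' @ 9: {1,3,7,8,9}  ✓accept
'c' @ 10: {1,3,7,8,9}  ✓accept
'a' @ 11: {1,3,7,8,9}  ✓accept
end set {1,3,7,8,9} — state 1 in

Answer: ACCEPT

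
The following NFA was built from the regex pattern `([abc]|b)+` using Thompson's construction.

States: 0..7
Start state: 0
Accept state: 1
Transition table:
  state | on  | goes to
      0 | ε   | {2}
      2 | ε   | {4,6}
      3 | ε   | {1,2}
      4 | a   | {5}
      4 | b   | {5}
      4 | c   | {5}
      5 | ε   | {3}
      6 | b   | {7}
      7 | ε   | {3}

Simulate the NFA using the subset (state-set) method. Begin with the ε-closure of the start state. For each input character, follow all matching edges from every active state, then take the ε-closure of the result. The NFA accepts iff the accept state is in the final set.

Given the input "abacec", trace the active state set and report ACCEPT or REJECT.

start: ε-closure({0}) = {0,2,4,6}
'a' @ 1: {1,2,3,4,5,6}  ✓accept
'b' @ 2: {1,2,3,4,5,6,7}  ✓accept
'a' @ 3: {1,2,3,4,5,6}  ✓accept
'c' @ 4: {1,2,3,4,5,6}  ✓accept
'e' @ 5: {}  — dead — no transitions
rest 'c' ignored (set empty)
final: {}; accept 1 not in set

Answer: REJECT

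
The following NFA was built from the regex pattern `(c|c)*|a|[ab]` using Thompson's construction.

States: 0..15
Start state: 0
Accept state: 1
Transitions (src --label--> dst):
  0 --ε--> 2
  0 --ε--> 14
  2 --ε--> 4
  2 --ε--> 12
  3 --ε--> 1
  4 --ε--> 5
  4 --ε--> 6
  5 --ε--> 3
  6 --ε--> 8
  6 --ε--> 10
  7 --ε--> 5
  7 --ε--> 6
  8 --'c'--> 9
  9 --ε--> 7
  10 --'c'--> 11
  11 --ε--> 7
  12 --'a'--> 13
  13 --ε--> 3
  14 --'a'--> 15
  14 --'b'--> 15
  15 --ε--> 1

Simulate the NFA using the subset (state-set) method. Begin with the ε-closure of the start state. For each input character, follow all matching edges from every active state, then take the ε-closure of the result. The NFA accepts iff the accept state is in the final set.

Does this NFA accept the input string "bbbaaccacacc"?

start: ε-closure({0}) = {0,1,2,3,4,5,6,8,10,12,14}
'b' @ 1: {1,15}  [accepting]
'b' @ 2: {}  — dead — no transitions
rest 'baaccacacc' ignored (set empty)
end set {} — state 1 not in

Answer: REJECT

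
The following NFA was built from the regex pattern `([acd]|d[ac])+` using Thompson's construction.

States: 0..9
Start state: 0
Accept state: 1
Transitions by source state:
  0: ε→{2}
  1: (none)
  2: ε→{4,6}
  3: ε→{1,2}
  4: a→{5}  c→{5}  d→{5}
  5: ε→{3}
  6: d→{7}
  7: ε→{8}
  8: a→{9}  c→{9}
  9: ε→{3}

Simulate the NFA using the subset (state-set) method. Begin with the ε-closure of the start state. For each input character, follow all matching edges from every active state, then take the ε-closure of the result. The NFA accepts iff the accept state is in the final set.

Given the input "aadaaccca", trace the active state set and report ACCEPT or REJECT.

Answer: ACCEPT

Derivation:
S₀ = ε-closure({0}) = {0,2,4,6}
'a' @ 1: {1,2,3,4,5,6}  (accept∈set)
'a' @ 2: {1,2,3,4,5,6}  (accept∈set)
'd' @ 3: {1,2,3,4,5,6,7,8}  (accept∈set)
'a' @ 4: {1,2,3,4,5,6,9}  (accept∈set)
'a' @ 5: {1,2,3,4,5,6}  (accept∈set)
'c' @ 6: {1,2,3,4,5,6}  (accept∈set)
'c' @ 7: {1,2,3,4,5,6}  (accept∈set)
'c' @ 8: {1,2,3,4,5,6}  (accept∈set)
'a' @ 9: {1,2,3,4,5,6}  (accept∈set)
after full input: {1,2,3,4,5,6}  (accept=1 in)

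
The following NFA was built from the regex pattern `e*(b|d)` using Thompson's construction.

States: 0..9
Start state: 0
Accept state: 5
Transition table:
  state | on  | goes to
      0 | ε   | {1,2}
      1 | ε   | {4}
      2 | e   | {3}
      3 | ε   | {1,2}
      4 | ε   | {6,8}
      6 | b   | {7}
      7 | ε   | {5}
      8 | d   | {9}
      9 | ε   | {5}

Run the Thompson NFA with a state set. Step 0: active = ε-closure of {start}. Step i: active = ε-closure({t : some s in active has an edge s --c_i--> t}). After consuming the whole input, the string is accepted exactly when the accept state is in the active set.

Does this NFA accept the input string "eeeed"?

start: ε-closure({0}) = {0,1,2,4,6,8}
'e' @ 1: {1,2,3,4,6,8}
'e' @ 2: {1,2,3,4,6,8}
'e' @ 3: {1,2,3,4,6,8}
'e' @ 4: {1,2,3,4,6,8}
'd' @ 5: {5,9}  (accept∈set)
final: {5,9}; accept 5 in set

Answer: ACCEPT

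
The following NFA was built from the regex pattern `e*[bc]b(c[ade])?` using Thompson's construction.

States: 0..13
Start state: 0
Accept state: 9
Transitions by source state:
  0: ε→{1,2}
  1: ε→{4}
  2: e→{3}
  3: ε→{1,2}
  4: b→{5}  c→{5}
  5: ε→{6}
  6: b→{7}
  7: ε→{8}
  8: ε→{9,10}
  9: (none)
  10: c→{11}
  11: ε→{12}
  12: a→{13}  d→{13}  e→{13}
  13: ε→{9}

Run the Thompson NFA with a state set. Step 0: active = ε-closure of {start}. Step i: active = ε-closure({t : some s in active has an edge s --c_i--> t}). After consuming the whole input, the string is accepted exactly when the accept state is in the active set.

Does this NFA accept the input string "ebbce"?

initial (ε-close {0}): {0,1,2,4}
'e' @ 1: {1,2,3,4}
'b' @ 2: {5,6}
'b' @ 3: {7,8,9,10}  ✓accept
'c' @ 4: {11,12}
'e' @ 5: {9,13}  ✓accept
end set {9,13} — state 9 in

Answer: ACCEPT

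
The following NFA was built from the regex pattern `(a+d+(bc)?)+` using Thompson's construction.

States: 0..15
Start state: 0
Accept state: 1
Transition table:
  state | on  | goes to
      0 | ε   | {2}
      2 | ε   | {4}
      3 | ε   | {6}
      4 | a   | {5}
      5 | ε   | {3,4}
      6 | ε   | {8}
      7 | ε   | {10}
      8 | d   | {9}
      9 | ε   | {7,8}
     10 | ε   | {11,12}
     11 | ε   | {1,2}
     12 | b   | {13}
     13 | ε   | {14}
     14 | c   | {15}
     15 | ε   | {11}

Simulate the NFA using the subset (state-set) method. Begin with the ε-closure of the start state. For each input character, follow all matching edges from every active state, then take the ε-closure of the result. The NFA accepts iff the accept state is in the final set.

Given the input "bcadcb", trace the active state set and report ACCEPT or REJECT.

start: ε-closure({0}) = {0,2,4}
'b' @ 1: {}  — state set empty
rest 'cadcb' ignored (set empty)
final: {}; accept 1 not in set

Answer: REJECT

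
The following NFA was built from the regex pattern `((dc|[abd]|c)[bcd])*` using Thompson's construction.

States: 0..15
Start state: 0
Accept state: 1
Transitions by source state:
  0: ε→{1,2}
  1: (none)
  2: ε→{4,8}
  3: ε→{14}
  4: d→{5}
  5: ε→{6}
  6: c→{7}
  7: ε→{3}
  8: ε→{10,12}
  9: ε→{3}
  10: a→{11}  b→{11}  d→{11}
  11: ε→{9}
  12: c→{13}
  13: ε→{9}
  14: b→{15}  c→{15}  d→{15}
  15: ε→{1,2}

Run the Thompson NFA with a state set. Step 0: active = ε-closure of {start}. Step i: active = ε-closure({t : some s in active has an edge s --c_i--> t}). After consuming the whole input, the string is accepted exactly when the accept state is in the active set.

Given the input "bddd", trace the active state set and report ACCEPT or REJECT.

Answer: ACCEPT

Derivation:
initial (ε-close {0}): {0,1,2,4,8,10,12}
'b' @ 1: {3,9,11,14}
'd' @ 2: {1,2,4,8,10,12,15}  (accept∈set)
'd' @ 3: {3,5,6,9,11,14}
'd' @ 4: {1,2,4,8,10,12,15}  (accept∈set)
after full input: {1,2,4,8,10,12,15}  (accept=1 in)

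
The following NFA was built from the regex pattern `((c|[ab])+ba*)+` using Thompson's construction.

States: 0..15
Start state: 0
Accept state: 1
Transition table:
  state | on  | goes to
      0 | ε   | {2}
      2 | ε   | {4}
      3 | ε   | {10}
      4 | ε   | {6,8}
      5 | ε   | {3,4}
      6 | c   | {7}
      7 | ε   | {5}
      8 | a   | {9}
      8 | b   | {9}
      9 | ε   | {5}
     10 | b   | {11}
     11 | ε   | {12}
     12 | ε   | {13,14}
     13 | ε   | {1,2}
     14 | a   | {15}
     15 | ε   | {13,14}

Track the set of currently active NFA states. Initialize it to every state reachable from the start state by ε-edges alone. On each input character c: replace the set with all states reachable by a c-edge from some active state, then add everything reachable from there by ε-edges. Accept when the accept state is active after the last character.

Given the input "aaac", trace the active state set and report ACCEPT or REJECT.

Answer: REJECT

Steps:
S₀ = ε-closure({0}) = {0,2,4,6,8}
'a' @ 1: {3,4,5,6,8,9,10}
'a' @ 2: {3,4,5,6,8,9,10}
'a' @ 3: {3,4,5,6,8,9,10}
'c' @ 4: {3,4,5,6,7,8,10}
after full input: {3,4,5,6,7,8,10}  (accept=1 not in)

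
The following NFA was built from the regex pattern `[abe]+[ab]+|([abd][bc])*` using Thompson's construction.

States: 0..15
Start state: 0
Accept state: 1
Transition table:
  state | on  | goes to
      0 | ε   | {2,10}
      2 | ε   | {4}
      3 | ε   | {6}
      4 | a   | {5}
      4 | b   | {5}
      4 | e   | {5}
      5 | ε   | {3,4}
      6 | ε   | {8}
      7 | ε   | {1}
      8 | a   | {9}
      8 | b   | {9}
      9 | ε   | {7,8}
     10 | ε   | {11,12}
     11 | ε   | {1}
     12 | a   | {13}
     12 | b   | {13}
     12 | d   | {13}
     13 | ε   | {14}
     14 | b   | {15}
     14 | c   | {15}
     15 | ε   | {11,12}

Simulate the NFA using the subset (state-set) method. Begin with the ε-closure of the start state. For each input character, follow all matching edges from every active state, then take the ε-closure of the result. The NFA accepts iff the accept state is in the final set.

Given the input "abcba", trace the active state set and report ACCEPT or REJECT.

initial (ε-close {0}): {0,1,2,4,10,11,12}
'a' @ 1: {3,4,5,6,8,13,14}
'b' @ 2: {1,3,4,5,6,7,8,9,11,12,15}  [accepting]
'c' @ 3: {}  — dead — no transitions
rest 'ba' ignored (set empty)
final: {}; accept 1 not in set

Answer: REJECT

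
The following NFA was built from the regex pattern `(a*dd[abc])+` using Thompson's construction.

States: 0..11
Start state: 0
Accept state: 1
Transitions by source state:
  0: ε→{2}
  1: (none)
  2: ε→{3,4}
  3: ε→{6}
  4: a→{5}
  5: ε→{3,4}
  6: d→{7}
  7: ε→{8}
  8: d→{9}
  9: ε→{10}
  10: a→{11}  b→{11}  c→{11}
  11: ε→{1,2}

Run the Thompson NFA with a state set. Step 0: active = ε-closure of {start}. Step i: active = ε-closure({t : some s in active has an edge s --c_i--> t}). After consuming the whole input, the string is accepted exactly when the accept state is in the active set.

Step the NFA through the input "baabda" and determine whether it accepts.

Answer: REJECT

Derivation:
start: ε-closure({0}) = {0,2,3,4,6}
'b' @ 1: {}  — no active states
rest 'aabda' ignored (set empty)
final: {}; accept 1 not in set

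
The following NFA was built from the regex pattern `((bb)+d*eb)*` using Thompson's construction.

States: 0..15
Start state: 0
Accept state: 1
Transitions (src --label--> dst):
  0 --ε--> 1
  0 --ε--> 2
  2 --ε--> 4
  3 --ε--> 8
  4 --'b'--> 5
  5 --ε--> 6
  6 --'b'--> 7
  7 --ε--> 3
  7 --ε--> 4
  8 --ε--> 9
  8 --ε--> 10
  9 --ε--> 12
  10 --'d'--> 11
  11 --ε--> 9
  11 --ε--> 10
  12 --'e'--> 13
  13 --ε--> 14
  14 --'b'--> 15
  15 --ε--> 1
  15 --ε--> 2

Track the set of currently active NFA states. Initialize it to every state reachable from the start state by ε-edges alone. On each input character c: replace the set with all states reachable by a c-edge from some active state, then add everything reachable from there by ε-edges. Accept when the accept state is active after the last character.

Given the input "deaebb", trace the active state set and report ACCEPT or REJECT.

Answer: REJECT

Trace:
S₀ = ε-closure({0}) = {0,1,2,4}
'd' @ 1: {}  — dead — no transitions
rest 'eaebb' ignored (set empty)
final: {}; accept 1 not in set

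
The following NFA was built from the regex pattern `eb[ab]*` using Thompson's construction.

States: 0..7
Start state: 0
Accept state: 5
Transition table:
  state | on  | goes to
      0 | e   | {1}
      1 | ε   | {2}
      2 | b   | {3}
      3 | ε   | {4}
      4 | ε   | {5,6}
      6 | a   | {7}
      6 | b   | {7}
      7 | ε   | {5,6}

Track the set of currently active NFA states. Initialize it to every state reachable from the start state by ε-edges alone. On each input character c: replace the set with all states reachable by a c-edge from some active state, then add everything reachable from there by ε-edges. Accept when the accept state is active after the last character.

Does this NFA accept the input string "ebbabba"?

start: ε-closure({0}) = {0}
'e' @ 1: {1,2}
'b' @ 2: {3,4,5,6}  [accepting]
'b' @ 3: {5,6,7}  [accepting]
'a' @ 4: {5,6,7}  [accepting]
'b' @ 5: {5,6,7}  [accepting]
'b' @ 6: {5,6,7}  [accepting]
'a' @ 7: {5,6,7}  [accepting]
end set {5,6,7} — state 5 in

Answer: ACCEPT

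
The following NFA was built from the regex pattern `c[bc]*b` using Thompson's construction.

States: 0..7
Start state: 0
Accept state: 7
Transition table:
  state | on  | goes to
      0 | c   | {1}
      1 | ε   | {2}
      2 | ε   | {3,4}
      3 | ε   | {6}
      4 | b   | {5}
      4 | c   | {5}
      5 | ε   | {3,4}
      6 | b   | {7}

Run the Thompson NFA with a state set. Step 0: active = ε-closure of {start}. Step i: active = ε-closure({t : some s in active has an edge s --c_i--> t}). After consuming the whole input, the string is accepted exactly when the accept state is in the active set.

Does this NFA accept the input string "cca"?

Answer: REJECT

Steps:
S₀ = ε-closure({0}) = {0}
'c' @ 1: {1,2,3,4,6}
'c' @ 2: {3,4,5,6}
'a' @ 3: {}  — state set empty
end set {} — state 7 not in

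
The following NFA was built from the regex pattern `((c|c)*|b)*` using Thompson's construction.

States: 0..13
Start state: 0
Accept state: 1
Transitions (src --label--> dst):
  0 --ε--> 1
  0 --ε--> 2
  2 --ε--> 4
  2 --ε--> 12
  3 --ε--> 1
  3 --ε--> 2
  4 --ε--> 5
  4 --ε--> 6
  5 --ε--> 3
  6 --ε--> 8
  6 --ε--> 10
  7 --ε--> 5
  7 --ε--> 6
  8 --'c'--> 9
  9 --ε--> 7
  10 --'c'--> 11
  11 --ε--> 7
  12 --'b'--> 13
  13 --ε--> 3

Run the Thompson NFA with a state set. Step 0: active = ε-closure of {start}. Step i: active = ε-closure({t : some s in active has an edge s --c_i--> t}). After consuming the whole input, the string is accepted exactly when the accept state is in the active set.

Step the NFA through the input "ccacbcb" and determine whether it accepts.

Answer: REJECT

Trace:
S₀ = ε-closure({0}) = {0,1,2,3,4,5,6,8,10,12}
'c' @ 1: {1,2,3,4,5,6,7,8,9,10,11,12}  ✓accept
'c' @ 2: {1,2,3,4,5,6,7,8,9,10,11,12}  ✓accept
'a' @ 3: {}  — dead — no transitions
rest 'cbcb' ignored (set empty)
final: {}; accept 1 not in set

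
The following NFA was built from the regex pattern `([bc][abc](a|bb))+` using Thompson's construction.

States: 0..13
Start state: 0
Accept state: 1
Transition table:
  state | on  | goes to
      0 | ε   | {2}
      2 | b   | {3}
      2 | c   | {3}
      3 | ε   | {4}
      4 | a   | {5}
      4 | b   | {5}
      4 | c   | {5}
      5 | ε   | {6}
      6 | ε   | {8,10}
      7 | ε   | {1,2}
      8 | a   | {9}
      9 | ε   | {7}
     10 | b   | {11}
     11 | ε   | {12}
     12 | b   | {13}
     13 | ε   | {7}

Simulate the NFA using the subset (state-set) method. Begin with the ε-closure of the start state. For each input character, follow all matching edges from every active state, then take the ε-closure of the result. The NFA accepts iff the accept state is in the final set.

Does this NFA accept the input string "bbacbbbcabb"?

Answer: ACCEPT

Steps:
start: ε-closure({0}) = {0,2}
'b' @ 1: {3,4}
'b' @ 2: {5,6,8,10}
'a' @ 3: {1,2,7,9}  ✓accept
'c' @ 4: {3,4}
'b' @ 5: {5,6,8,10}
'b' @ 6: {11,12}
'b' @ 7: {1,2,7,13}  ✓accept
'c' @ 8: {3,4}
'a' @ 9: {5,6,8,10}
'b' @ 10: {11,12}
'b' @ 11: {1,2,7,13}  ✓accept
final: {1,2,7,13}; accept 1 in set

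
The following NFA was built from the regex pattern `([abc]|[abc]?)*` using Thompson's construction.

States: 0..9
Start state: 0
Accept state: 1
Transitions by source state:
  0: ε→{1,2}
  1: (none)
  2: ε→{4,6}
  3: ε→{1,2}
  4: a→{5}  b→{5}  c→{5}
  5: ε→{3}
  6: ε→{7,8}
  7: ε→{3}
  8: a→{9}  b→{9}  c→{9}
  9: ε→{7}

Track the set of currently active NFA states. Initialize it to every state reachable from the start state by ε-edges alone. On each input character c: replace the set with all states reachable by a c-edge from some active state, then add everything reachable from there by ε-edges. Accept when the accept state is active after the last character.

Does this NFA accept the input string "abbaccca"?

initial (ε-close {0}): {0,1,2,3,4,6,7,8}
'a' @ 1: {1,2,3,4,5,6,7,8,9}  [accepting]
'b' @ 2: {1,2,3,4,5,6,7,8,9}  [accepting]
'b' @ 3: {1,2,3,4,5,6,7,8,9}  [accepting]
'a' @ 4: {1,2,3,4,5,6,7,8,9}  [accepting]
'c' @ 5: {1,2,3,4,5,6,7,8,9}  [accepting]
'c' @ 6: {1,2,3,4,5,6,7,8,9}  [accepting]
'c' @ 7: {1,2,3,4,5,6,7,8,9}  [accepting]
'a' @ 8: {1,2,3,4,5,6,7,8,9}  [accepting]
final: {1,2,3,4,5,6,7,8,9}; accept 1 in set

Answer: ACCEPT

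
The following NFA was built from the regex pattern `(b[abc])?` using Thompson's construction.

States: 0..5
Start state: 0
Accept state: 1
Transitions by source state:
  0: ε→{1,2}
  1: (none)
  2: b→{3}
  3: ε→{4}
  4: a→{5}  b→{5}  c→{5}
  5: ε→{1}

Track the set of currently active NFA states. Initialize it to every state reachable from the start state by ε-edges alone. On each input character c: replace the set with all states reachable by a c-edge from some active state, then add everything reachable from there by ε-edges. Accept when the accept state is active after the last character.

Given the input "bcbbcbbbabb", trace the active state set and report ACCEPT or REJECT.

Answer: REJECT

Derivation:
initial (ε-close {0}): {0,1,2}
'b' @ 1: {3,4}
'c' @ 2: {1,5}  (accept∈set)
'b' @ 3: {}  — no active states
rest 'bcbbbabb' ignored (set empty)
final: {}; accept 1 not in set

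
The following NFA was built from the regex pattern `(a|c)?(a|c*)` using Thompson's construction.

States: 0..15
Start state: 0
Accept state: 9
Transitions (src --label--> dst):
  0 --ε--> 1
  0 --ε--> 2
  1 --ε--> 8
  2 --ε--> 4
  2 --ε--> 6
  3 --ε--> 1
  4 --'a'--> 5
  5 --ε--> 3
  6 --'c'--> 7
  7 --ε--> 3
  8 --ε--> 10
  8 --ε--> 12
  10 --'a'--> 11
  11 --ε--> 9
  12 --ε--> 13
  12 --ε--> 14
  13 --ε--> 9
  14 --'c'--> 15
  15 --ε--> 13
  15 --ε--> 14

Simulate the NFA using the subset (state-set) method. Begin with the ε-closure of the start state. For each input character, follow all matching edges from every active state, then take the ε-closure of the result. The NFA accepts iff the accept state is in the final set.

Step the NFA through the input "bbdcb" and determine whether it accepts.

Answer: REJECT

Steps:
initial (ε-close {0}): {0,1,2,4,6,8,9,10,12,13,14}
'b' @ 1: {}  — dead — no transitions
rest 'bdcb' ignored (set empty)
after full input: {}  (accept=9 not in)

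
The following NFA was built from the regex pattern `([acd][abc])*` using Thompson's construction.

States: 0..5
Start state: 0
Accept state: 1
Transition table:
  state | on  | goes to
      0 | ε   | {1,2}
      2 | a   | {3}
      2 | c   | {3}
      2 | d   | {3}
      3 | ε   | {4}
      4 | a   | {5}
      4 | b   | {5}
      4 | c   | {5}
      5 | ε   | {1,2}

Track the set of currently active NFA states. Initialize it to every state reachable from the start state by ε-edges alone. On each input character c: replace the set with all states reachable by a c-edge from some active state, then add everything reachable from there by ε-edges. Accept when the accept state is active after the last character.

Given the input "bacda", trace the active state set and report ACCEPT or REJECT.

S₀ = ε-closure({0}) = {0,1,2}
'b' @ 1: {}  — dead — no transitions
rest 'acda' ignored (set empty)
end set {} — state 1 not in

Answer: REJECT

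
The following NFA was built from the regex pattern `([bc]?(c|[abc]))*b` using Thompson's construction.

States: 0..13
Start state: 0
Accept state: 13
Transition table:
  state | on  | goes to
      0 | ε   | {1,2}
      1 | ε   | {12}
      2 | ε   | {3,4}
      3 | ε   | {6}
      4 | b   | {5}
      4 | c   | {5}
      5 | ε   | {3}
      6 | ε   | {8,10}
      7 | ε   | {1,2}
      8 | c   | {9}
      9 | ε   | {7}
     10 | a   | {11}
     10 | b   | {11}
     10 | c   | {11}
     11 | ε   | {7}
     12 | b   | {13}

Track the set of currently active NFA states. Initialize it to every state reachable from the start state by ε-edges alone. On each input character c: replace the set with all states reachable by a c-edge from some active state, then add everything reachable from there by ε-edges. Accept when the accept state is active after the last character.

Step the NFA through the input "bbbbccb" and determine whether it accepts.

Answer: ACCEPT

Steps:
S₀ = ε-closure({0}) = {0,1,2,3,4,6,8,10,12}
'b' @ 1: {1,2,3,4,5,6,7,8,10,11,12,13}  (accept∈set)
'b' @ 2: {1,2,3,4,5,6,7,8,10,11,12,13}  (accept∈set)
'b' @ 3: {1,2,3,4,5,6,7,8,10,11,12,13}  (accept∈set)
'b' @ 4: {1,2,3,4,5,6,7,8,10,11,12,13}  (accept∈set)
'c' @ 5: {1,2,3,4,5,6,7,8,9,10,11,12}
'c' @ 6: {1,2,3,4,5,6,7,8,9,10,11,12}
'b' @ 7: {1,2,3,4,5,6,7,8,10,11,12,13}  (accept∈set)
after full input: {1,2,3,4,5,6,7,8,10,11,12,13}  (accept=13 in)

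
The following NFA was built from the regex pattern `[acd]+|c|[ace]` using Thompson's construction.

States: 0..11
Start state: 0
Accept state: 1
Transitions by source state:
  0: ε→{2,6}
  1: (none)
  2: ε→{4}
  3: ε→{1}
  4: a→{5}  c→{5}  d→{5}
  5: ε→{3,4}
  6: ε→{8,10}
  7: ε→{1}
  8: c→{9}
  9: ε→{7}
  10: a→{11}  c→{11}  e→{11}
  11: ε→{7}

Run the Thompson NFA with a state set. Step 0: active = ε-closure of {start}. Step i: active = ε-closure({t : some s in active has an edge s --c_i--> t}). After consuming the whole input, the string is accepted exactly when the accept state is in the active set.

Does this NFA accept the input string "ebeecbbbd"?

Answer: REJECT

Derivation:
initial (ε-close {0}): {0,2,4,6,8,10}
'e' @ 1: {1,7,11}  ✓accept
'b' @ 2: {}  — dead — no transitions
rest 'eecbbbd' ignored (set empty)
final: {}; accept 1 not in set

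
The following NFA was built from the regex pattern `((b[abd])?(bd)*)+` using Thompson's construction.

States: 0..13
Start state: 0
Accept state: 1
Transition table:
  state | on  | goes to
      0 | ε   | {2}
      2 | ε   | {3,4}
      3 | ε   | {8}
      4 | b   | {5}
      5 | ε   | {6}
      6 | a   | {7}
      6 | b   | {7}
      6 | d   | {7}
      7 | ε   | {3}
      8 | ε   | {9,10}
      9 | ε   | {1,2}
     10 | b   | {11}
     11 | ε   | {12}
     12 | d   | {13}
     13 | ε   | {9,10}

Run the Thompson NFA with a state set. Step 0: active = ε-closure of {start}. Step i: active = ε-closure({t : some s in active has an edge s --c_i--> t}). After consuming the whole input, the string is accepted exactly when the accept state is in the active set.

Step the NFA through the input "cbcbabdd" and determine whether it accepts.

initial (ε-close {0}): {0,1,2,3,4,8,9,10}
'c' @ 1: {}  — no active states
rest 'bcbabdd' ignored (set empty)
final: {}; accept 1 not in set

Answer: REJECT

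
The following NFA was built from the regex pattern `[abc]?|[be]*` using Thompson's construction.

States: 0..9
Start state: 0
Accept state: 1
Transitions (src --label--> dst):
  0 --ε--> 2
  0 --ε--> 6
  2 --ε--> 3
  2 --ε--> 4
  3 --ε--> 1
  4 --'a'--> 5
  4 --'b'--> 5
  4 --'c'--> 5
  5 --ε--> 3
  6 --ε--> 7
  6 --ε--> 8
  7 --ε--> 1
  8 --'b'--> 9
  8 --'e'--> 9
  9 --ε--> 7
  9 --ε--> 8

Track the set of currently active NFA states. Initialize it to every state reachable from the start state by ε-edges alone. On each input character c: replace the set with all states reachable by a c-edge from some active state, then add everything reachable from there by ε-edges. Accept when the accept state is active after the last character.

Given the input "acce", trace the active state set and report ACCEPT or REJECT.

Answer: REJECT

Steps:
start: ε-closure({0}) = {0,1,2,3,4,6,7,8}
'a' @ 1: {1,3,5}  (accept∈set)
'c' @ 2: {}  — no active states
rest 'ce' ignored (set empty)
final: {}; accept 1 not in set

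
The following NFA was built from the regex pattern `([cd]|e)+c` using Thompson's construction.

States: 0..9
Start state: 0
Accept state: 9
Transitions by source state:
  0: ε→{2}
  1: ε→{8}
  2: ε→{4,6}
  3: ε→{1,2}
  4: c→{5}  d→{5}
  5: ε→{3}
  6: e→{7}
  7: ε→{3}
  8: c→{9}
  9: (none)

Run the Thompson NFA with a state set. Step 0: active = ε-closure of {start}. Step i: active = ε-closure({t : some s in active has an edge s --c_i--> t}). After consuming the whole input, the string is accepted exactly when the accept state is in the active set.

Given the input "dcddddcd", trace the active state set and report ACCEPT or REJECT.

S₀ = ε-closure({0}) = {0,2,4,6}
'd' @ 1: {1,2,3,4,5,6,8}
'c' @ 2: {1,2,3,4,5,6,8,9}  (accept∈set)
'd' @ 3: {1,2,3,4,5,6,8}
'd' @ 4: {1,2,3,4,5,6,8}
'd' @ 5: {1,2,3,4,5,6,8}
'd' @ 6: {1,2,3,4,5,6,8}
'c' @ 7: {1,2,3,4,5,6,8,9}  (accept∈set)
'd' @ 8: {1,2,3,4,5,6,8}
end set {1,2,3,4,5,6,8} — state 9 not in

Answer: REJECT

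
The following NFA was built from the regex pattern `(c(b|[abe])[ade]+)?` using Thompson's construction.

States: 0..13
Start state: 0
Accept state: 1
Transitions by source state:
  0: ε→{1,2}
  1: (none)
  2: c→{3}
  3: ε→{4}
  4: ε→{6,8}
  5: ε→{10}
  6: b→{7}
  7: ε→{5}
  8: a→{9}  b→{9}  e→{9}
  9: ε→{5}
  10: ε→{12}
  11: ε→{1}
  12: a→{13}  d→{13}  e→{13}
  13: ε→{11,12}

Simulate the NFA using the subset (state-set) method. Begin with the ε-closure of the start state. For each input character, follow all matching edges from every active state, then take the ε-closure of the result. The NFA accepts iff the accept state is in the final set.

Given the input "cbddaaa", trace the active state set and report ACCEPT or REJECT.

initial (ε-close {0}): {0,1,2}
'c' @ 1: {3,4,6,8}
'b' @ 2: {5,7,9,10,12}
'd' @ 3: {1,11,12,13}  (accept∈set)
'd' @ 4: {1,11,12,13}  (accept∈set)
'a' @ 5: {1,11,12,13}  (accept∈set)
'a' @ 6: {1,11,12,13}  (accept∈set)
'a' @ 7: {1,11,12,13}  (accept∈set)
final: {1,11,12,13}; accept 1 in set

Answer: ACCEPT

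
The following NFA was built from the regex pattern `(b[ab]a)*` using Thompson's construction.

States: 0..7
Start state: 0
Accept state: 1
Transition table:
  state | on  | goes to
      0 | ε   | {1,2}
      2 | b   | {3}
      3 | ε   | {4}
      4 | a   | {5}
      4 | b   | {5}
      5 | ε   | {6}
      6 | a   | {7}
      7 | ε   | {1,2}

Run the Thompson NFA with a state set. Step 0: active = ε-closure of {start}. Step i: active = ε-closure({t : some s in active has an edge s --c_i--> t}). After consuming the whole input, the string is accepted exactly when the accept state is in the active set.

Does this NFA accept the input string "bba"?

Answer: ACCEPT

Derivation:
S₀ = ε-closure({0}) = {0,1,2}
'b' @ 1: {3,4}
'b' @ 2: {5,6}
'a' @ 3: {1,2,7}  ✓accept
end set {1,2,7} — state 1 in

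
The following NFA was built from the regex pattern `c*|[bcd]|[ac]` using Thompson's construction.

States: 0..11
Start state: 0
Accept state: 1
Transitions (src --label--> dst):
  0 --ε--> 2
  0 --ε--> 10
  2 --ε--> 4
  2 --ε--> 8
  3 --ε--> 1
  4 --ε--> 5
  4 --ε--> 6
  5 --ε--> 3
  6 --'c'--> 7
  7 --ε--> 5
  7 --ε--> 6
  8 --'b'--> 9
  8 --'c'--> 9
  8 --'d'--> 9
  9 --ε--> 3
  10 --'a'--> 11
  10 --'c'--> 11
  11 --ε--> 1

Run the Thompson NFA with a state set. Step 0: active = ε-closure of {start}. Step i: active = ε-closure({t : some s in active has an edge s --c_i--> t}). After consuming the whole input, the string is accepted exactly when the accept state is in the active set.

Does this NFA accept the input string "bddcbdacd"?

Answer: REJECT

Steps:
initial (ε-close {0}): {0,1,2,3,4,5,6,8,10}
'b' @ 1: {1,3,9}  ✓accept
'd' @ 2: {}  — dead — no transitions
rest 'dcbdacd' ignored (set empty)
end set {} — state 1 not in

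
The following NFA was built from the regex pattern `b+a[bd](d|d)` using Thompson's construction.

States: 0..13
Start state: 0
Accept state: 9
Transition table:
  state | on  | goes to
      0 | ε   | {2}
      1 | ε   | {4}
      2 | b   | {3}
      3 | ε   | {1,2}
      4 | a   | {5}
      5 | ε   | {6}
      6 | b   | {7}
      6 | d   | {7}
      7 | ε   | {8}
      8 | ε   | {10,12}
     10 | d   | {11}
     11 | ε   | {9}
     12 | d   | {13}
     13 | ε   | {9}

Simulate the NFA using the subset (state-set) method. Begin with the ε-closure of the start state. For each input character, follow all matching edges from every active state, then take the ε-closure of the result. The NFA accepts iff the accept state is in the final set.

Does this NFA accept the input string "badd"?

Answer: ACCEPT

Trace:
start: ε-closure({0}) = {0,2}
'b' @ 1: {1,2,3,4}
'a' @ 2: {5,6}
'd' @ 3: {7,8,10,12}
'd' @ 4: {9,11,13}  ✓accept
after full input: {9,11,13}  (accept=9 in)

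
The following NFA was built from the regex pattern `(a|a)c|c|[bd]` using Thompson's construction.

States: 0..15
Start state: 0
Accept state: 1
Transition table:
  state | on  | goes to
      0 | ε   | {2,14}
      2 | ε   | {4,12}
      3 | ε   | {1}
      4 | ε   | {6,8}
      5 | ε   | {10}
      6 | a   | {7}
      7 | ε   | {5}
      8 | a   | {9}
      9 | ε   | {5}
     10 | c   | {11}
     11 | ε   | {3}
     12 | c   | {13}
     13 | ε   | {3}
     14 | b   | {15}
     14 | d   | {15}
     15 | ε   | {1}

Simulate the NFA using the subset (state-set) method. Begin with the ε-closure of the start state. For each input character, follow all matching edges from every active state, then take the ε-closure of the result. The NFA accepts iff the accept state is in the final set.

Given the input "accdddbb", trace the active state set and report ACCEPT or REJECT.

start: ε-closure({0}) = {0,2,4,6,8,12,14}
'a' @ 1: {5,7,9,10}
'c' @ 2: {1,3,11}  [accepting]
'c' @ 3: {}  — dead — no transitions
rest 'dddbb' ignored (set empty)
end set {} — state 1 not in

Answer: REJECT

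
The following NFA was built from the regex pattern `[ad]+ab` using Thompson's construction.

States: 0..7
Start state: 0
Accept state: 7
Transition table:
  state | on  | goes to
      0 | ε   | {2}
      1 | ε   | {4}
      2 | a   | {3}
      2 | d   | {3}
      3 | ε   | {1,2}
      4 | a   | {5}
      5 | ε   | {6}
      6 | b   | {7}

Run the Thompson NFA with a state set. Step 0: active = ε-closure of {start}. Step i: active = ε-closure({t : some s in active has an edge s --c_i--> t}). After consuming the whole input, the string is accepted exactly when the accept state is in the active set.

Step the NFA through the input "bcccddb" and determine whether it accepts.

Answer: REJECT

Steps:
start: ε-closure({0}) = {0,2}
'b' @ 1: {}  — dead — no transitions
rest 'cccddb' ignored (set empty)
final: {}; accept 7 not in set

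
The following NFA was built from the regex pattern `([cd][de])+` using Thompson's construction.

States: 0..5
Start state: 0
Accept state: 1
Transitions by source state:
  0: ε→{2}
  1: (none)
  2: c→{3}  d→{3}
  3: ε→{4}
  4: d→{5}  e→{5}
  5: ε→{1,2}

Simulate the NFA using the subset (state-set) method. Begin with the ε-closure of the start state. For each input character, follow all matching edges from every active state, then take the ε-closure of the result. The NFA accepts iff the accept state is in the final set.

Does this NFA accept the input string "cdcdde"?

initial (ε-close {0}): {0,2}
'c' @ 1: {3,4}
'd' @ 2: {1,2,5}  (accept∈set)
'c' @ 3: {3,4}
'd' @ 4: {1,2,5}  (accept∈set)
'd' @ 5: {3,4}
'e' @ 6: {1,2,5}  (accept∈set)
end set {1,2,5} — state 1 in

Answer: ACCEPT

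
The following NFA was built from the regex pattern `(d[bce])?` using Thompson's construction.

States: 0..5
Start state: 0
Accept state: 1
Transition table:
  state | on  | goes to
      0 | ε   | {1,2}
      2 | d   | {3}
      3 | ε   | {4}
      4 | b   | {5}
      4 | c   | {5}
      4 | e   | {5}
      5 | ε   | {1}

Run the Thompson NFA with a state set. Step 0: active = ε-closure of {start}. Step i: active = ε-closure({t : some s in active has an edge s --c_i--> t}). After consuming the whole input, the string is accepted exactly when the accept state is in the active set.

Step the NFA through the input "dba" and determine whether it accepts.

start: ε-closure({0}) = {0,1,2}
'd' @ 1: {3,4}
'b' @ 2: {1,5}  [accepting]
'a' @ 3: {}  — no active states
final: {}; accept 1 not in set

Answer: REJECT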